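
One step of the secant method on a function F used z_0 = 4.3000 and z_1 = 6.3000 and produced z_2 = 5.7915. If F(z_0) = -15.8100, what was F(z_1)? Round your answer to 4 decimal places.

The secant line through (4.3000, -15.8100) and (6.3000, F(z_1)) crosses zero at z_2 = 5.7915.
So (4.3000, -15.8100), (6.3000, F(z_1)), (5.7915, 0) are collinear:
F(z_1) = -15.8100 · (6.3000 − 5.7915) / (4.3000 − 5.7915) = -15.8100 · (0.508500)/(-1.491500) = 5.390134

5.3901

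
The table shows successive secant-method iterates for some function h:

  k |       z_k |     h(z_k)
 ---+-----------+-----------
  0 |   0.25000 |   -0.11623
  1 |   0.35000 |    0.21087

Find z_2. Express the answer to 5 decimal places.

0.28553

z_2 = 0.35000 − 0.21087·(0.35000 − 0.25000) / (0.21087 − (-0.11623))
   = 0.35000 − (0.0210870)/(0.3271000) = 0.2855335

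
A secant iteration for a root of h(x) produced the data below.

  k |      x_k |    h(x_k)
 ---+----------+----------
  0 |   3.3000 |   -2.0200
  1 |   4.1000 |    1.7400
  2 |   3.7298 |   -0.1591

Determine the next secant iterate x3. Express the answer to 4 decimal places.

x3 = 3.7298 − (-0.1591)·(3.7298 − 4.1000) / (-0.1591 − 1.7400)
   = 3.7298 − (0.058899)/(-1.899100) = 3.760814

3.7608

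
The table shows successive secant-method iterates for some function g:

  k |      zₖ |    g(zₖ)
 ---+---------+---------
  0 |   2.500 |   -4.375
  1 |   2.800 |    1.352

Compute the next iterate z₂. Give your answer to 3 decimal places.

2.729

z₂ = 2.800 − 1.352·(2.800 − 2.500) / (1.352 − (-4.375))
   = 2.800 − (0.40560)/(5.72700) = 2.72918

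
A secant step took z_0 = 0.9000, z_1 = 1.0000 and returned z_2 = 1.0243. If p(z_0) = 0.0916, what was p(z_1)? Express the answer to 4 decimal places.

The secant line through (0.9000, 0.0916) and (1.0000, p(z_1)) crosses zero at z_2 = 1.0243.
So (0.9000, 0.0916), (1.0000, p(z_1)), (1.0243, 0) are collinear:
p(z_1) = 0.0916 · (1.0000 − 1.0243) / (0.9000 − 1.0243) = 0.0916 · (-0.024300)/(-0.124300) = 0.017907

0.0179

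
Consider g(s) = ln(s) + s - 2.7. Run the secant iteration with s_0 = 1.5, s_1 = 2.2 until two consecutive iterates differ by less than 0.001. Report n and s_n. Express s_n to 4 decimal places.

g(1.5) = -0.794535, g(2.2) = 0.288457
s_2 = 2.200000 − 0.288457·(0.700000)/(1.082992) = 2.013553;  |Δ| = 0.186447
g(2.013553) = 0.013455
s_3 = 2.013553 − 0.013455·(-0.186447)/(-0.275003) = 2.004432;  |Δ| = 0.009122
g(2.004432) = -0.000208
s_4 = 2.004432 − (-0.000208)·(-0.009122)/(-0.013662) = 2.004570;  |Δ| = 0.000139
|s_4 − s_3| = 0.000139 < 0.001

n = 4, s_n = 2.0046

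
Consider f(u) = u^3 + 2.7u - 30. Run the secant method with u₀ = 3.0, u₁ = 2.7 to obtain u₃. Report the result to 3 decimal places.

2.819

f(3.0) = 5.10000, f(2.7) = -3.02700
u₂ = 2.70000 − (-3.02700)·(2.70000 − 3.00000) / (-3.02700 − 5.10000) = 2.70000 − (0.90810)/(-8.12700) = 2.81174
f(2.81174) = -0.17905
u₃ = 2.81174 − (-0.17905)·(2.81174 − 2.70000) / (-0.17905 − (-3.02700)) = 2.81174 − (-0.02001)/(2.84795) = 2.81876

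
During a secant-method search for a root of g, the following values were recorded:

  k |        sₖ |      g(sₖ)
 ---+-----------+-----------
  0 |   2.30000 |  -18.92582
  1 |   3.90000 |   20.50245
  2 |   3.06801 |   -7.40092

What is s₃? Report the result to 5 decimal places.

s₃ = 3.06801 − (-7.40092)·(3.06801 − 3.90000) / (-7.40092 − 20.50245)
   = 3.06801 − (6.1574914)/(-27.9033700) = 3.2886820

3.28868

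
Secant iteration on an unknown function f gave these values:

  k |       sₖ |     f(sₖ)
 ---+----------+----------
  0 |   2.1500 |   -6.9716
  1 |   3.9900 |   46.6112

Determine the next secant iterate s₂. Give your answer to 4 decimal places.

s₂ = 3.9900 − 46.6112·(3.9900 − 2.1500) / (46.6112 − (-6.9716))
   = 3.9900 − (85.764608)/(53.582800) = 2.389400

2.3894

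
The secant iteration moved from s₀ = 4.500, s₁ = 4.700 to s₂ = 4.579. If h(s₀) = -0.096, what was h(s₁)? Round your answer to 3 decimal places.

0.147

The secant line through (4.500, -0.096) and (4.700, h(s₁)) crosses zero at s₂ = 4.579.
So (4.500, -0.096), (4.700, h(s₁)), (4.579, 0) are collinear:
h(s₁) = -0.096 · (4.700 − 4.579) / (4.500 − 4.579) = -0.096 · (0.12100)/(-0.07900) = 0.14704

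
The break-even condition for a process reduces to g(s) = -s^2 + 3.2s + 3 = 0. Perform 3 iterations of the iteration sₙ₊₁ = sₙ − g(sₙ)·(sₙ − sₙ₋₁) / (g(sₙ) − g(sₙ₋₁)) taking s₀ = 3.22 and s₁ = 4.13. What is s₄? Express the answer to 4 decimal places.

g(3.22) = 2.935600, g(4.13) = -0.840900
s₂ = 4.130000 − (-0.840900)·(4.130000 − 3.220000) / (-0.840900 − 2.935600) = 4.130000 − (-0.765219)/(-3.776500) = 3.927373
g(3.927373) = 0.143333
s₃ = 3.927373 − 0.143333·(3.927373 − 4.130000) / (0.143333 − (-0.840900)) = 3.927373 − (-0.029043)/(0.984233) = 3.956882
g(3.956882) = 0.005108
s₄ = 3.956882 − 0.005108·(3.956882 − 3.927373) / (0.005108 − 0.143333) = 3.956882 − (0.000151)/(-0.138224) = 3.957972

3.9580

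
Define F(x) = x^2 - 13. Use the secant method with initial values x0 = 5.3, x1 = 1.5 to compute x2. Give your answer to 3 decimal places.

3.081

F(5.3) = 15.09000, F(1.5) = -10.75000
x2 = 1.50000 − (-10.75000)·(1.50000 − 5.30000) / (-10.75000 − 15.09000) = 1.50000 − (40.85000)/(-25.84000) = 3.08088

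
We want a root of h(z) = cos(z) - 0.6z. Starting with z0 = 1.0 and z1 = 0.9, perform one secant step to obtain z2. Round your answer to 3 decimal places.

h(1.0) = -0.05970, h(0.9) = 0.08161
z2 = 0.90000 − 0.08161·(0.90000 − 1.00000) / (0.08161 − (-0.05970)) = 0.90000 − (-0.00816)/(0.14131) = 0.95775

0.958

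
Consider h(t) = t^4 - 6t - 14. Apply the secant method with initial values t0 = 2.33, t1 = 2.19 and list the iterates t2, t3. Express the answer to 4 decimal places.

h(2.33) = 1.492955, h(2.19) = -4.137425
t2 = 2.190000 − (-4.137425)·(2.190000 − 2.330000) / (-4.137425 − 1.492955) = 2.190000 − (0.579239)/(-5.630380) = 2.292878
h(2.292878) = -0.118196
t3 = 2.292878 − (-0.118196)·(2.292878 − 2.190000) / (-0.118196 − (-4.137425)) = 2.292878 − (-0.012160)/(4.019229) = 2.295903

2.2929, 2.2959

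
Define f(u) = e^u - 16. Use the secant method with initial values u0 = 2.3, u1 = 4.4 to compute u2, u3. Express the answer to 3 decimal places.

f(2.3) = -6.02582, f(4.4) = 65.45087
u2 = 4.40000 − 65.45087·(4.40000 − 2.30000) / (65.45087 − (-6.02582)) = 4.40000 − (137.44682)/(71.47669) = 2.47704
f(2.47704) = -4.09403
u3 = 2.47704 − (-4.09403)·(2.47704 − 4.40000) / (-4.09403 − 65.45087) = 2.47704 − (7.87266)/(-69.54490) = 2.59024

2.477, 2.590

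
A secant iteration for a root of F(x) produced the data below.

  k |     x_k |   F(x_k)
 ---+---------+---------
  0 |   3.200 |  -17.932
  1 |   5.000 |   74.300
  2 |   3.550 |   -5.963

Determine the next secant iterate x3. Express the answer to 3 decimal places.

3.658

x3 = 3.550 − (-5.963)·(3.550 − 5.000) / (-5.963 − 74.300)
   = 3.550 − (8.64635)/(-80.26300) = 3.65773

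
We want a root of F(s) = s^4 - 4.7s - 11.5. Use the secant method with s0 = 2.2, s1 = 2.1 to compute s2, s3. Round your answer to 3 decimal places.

F(2.2) = 1.58560, F(2.1) = -1.92190
s2 = 2.10000 − (-1.92190)·(2.10000 − 2.20000) / (-1.92190 − 1.58560) = 2.10000 − (0.19219)/(-3.50750) = 2.15479
F(2.15479) = -0.06881
s3 = 2.15479 − (-0.06881)·(2.15479 − 2.10000) / (-0.06881 − (-1.92190)) = 2.15479 − (-0.00377)/(1.85309) = 2.15683

2.155, 2.157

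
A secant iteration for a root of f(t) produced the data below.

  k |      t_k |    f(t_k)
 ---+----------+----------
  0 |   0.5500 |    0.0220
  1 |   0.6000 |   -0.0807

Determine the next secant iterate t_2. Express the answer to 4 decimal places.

0.5607

t_2 = 0.6000 − (-0.0807)·(0.6000 − 0.5500) / (-0.0807 − 0.0220)
   = 0.6000 − (-0.004035)/(-0.102700) = 0.560711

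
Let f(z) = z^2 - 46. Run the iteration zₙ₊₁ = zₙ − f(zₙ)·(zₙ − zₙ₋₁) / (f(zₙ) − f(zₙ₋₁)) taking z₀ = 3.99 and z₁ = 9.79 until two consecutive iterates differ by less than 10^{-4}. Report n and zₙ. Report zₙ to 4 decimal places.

n = 6, zₙ = 6.7823

f(3.99) = -30.079900, f(9.79) = 49.844100
z₂ = 9.790000 − 49.844100·(5.800000)/(79.924000) = 6.172866;  |Δ| = 3.617134
f(6.172866) = -7.895720
z₃ = 6.172866 − (-7.895720)·(-3.617134)/(-57.739820) = 6.667497;  |Δ| = 0.494630
f(6.667497) = -1.544485
z₄ = 6.667497 − (-1.544485)·(0.494630)/(6.351234) = 6.787780;  |Δ| = 0.120284
f(6.787780) = 0.073964
z₅ = 6.787780 − 0.073964·(0.120284)/(1.618449) = 6.782283;  |Δ| = 0.005497
f(6.782283) = -0.000631
z₆ = 6.782283 − (-0.000631)·(-0.005497)/(-0.074595) = 6.782330;  |Δ| = 0.000046
|z₆ − z₅| = 0.000046 < 10^{-4}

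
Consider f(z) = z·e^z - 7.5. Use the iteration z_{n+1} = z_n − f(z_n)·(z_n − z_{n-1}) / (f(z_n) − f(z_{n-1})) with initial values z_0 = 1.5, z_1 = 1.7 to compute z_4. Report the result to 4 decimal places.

f(1.5) = -0.777466, f(1.7) = 1.805711
z_2 = 1.700000 − 1.805711·(1.700000 − 1.500000) / (1.805711 − (-0.777466)) = 1.700000 − (0.361142)/(2.583177) = 1.560195
f(1.560195) = -0.073868
z_3 = 1.560195 − (-0.073868)·(1.560195 − 1.700000) / (-0.073868 − 1.805711) = 1.560195 − (0.010327)/(-1.879578) = 1.565689
f(1.565689) = -0.006658
z_4 = 1.565689 − (-0.006658)·(1.565689 − 1.560195) / (-0.006658 − (-0.073868)) = 1.565689 − (-0.000037)/(0.067210) = 1.566233

1.5662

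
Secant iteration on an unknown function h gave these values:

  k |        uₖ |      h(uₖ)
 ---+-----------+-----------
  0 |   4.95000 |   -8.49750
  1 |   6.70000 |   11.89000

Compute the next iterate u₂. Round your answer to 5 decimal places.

5.67940

u₂ = 6.70000 − 11.89000·(6.70000 − 4.95000) / (11.89000 − (-8.49750))
   = 6.70000 − (20.8075000)/(20.3875000) = 5.6793991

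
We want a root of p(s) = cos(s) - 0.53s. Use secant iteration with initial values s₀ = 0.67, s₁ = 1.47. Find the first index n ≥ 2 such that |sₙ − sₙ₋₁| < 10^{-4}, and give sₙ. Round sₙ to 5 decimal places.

p(0.67) = 0.4287217, p(1.47) = -0.6784743
s₂ = 1.4700000 − (-0.6784743)·(0.8000000)/(-1.1071959) = 0.9797711;  |Δ| = 0.4902289
p(0.9797711) = 0.0379339
s₃ = 0.9797711 − 0.0379339·(-0.4902289)/(0.7164082) = 1.0057288;  |Δ| = 0.0259577
p(1.0057288) = 0.0024366
s₄ = 1.0057288 − 0.0024366·(0.0259577)/(-0.0354973) = 1.0075106;  |Δ| = 0.0017818
p(1.0075106) = -0.0000134
s₅ = 1.0075106 − (-0.0000134)·(0.0017818)/(-0.0024500) = 1.0075008;  |Δ| = 0.0000097
|s₅ − s₄| = 0.0000097 < 10^{-4}

n = 5, sₙ = 1.00750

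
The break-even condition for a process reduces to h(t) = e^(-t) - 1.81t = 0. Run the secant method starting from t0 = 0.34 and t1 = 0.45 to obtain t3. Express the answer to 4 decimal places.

h(0.34) = 0.096370, h(0.45) = -0.176872
t2 = 0.450000 − (-0.176872)·(0.450000 − 0.340000) / (-0.176872 − 0.096370) = 0.450000 − (-0.019456)/(-0.273242) = 0.378796
h(0.378796) = -0.000936
t3 = 0.378796 − (-0.000936)·(0.378796 − 0.450000) / (-0.000936 − (-0.176872)) = 0.378796 − (0.000067)/(0.175936) = 0.378417

0.3784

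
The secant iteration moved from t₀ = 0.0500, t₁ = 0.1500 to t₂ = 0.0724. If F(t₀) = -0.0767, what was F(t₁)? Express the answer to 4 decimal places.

0.2657

The secant line through (0.0500, -0.0767) and (0.1500, F(t₁)) crosses zero at t₂ = 0.0724.
So (0.0500, -0.0767), (0.1500, F(t₁)), (0.0724, 0) are collinear:
F(t₁) = -0.0767 · (0.1500 − 0.0724) / (0.0500 − 0.0724) = -0.0767 · (0.077600)/(-0.022400) = 0.265711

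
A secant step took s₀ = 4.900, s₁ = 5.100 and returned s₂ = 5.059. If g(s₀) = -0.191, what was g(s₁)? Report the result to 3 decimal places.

0.049

The secant line through (4.900, -0.191) and (5.100, g(s₁)) crosses zero at s₂ = 5.059.
So (4.900, -0.191), (5.100, g(s₁)), (5.059, 0) are collinear:
g(s₁) = -0.191 · (5.100 − 5.059) / (4.900 − 5.059) = -0.191 · (0.04100)/(-0.15900) = 0.04925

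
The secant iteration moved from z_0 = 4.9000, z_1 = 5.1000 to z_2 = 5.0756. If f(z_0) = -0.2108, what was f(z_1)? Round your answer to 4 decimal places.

0.0293

The secant line through (4.9000, -0.2108) and (5.1000, f(z_1)) crosses zero at z_2 = 5.0756.
So (4.9000, -0.2108), (5.1000, f(z_1)), (5.0756, 0) are collinear:
f(z_1) = -0.2108 · (5.1000 − 5.0756) / (4.9000 − 5.0756) = -0.2108 · (0.024400)/(-0.175600) = 0.029291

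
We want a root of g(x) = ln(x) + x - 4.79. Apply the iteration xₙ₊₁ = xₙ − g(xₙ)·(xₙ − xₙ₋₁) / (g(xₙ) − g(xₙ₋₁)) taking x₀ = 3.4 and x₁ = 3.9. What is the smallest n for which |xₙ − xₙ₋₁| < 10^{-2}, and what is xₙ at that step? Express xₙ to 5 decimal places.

n = 3, xₙ = 3.52897

g(3.4) = -0.1662246, g(3.9) = 0.4709766
x₂ = 3.9000000 − 0.4709766·(0.5000000)/(0.6372011) = 3.5304334;  |Δ| = 0.3695666
g(3.5304334) = 0.0018540
x₃ = 3.5304334 − 0.0018540·(-0.3695666)/(-0.4691226) = 3.5289728;  |Δ| = 0.0014605
|x₃ − x₂| = 0.0014605 < 10^{-2}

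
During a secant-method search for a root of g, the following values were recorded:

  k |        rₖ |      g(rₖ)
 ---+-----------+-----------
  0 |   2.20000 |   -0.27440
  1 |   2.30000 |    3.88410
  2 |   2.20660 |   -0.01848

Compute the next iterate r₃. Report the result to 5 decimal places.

r₃ = 2.20660 − (-0.01848)·(2.20660 − 2.30000) / (-0.01848 − 3.88410)
   = 2.20660 − (0.0017260)/(-3.9025800) = 2.2070423

2.20704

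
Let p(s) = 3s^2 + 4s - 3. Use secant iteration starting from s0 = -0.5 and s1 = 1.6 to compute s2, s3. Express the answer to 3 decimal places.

0.082, 0.375

p(-0.5) = -4.25000, p(1.6) = 11.08000
s2 = 1.60000 − 11.08000·(1.60000 − (-0.50000)) / (11.08000 − (-4.25000)) = 1.60000 − (23.26800)/(15.33000) = 0.08219
p(0.08219) = -2.65097
s3 = 0.08219 − (-2.65097)·(0.08219 − 1.60000) / (-2.65097 − 11.08000) = 0.08219 − (4.02366)/(-13.73097) = 0.37523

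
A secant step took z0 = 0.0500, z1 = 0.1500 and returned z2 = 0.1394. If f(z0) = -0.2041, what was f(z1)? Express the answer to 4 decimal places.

0.0242

The secant line through (0.0500, -0.2041) and (0.1500, f(z1)) crosses zero at z2 = 0.1394.
So (0.0500, -0.2041), (0.1500, f(z1)), (0.1394, 0) are collinear:
f(z1) = -0.2041 · (0.1500 − 0.1394) / (0.0500 − 0.1394) = -0.2041 · (0.010600)/(-0.089400) = 0.024200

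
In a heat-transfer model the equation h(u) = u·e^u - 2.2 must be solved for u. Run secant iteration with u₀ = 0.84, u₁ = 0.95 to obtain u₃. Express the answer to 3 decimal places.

h(0.84) = -0.25425, h(0.95) = 0.25642
u₂ = 0.95000 − 0.25642·(0.95000 − 0.84000) / (0.25642 − (-0.25425)) = 0.95000 − (0.02821)/(0.51068) = 0.89477
h(0.89477) = -0.01072
u₃ = 0.89477 − (-0.01072)·(0.89477 − 0.95000) / (-0.01072 − 0.25642) = 0.89477 − (0.00059)/(-0.26714) = 0.89698

0.897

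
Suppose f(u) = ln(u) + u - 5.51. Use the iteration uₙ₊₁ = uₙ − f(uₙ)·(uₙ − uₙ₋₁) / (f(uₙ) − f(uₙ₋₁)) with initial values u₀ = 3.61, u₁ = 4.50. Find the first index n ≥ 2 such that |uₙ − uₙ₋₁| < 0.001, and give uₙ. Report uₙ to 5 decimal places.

f(3.61) = -0.6162922, f(4.50) = 0.4940774
u₂ = 4.5000000 − 0.4940774·(0.8900000)/(1.1103696) = 4.1039797;  |Δ| = 0.3960203
f(4.1039797) = 0.0059369
u₃ = 4.1039797 − 0.0059369·(-0.3960203)/(-0.4881405) = 4.0991632;  |Δ| = 0.0048165
f(4.0991632) = -0.0000539
u₄ = 4.0991632 − (-0.0000539)·(-0.0048165)/(-0.0059908) = 4.0992066;  |Δ| = 0.0000433
|u₄ − u₃| = 0.0000433 < 0.001

n = 4, uₙ = 4.09921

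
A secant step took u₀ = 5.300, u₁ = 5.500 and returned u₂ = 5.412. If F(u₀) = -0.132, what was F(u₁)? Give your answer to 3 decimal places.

The secant line through (5.300, -0.132) and (5.500, F(u₁)) crosses zero at u₂ = 5.412.
So (5.300, -0.132), (5.500, F(u₁)), (5.412, 0) are collinear:
F(u₁) = -0.132 · (5.500 − 5.412) / (5.300 − 5.412) = -0.132 · (0.08800)/(-0.11200) = 0.10371

0.104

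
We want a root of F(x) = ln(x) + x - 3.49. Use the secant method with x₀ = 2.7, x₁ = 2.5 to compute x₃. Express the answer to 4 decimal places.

F(2.7) = 0.203252, F(2.5) = -0.073709
x₂ = 2.500000 − (-0.073709)·(2.500000 − 2.700000) / (-0.073709 − 0.203252) = 2.500000 − (0.014742)/(-0.276961) = 2.553227
F(2.553227) = 0.000585
x₃ = 2.553227 − 0.000585·(2.553227 − 2.500000) / (0.000585 − (-0.073709)) = 2.553227 − (0.000031)/(0.074295) = 2.552808

2.5528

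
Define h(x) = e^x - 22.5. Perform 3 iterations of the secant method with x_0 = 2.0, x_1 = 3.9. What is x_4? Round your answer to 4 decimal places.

3.1503

h(2.0) = -15.110944, h(3.9) = 26.902449
x_2 = 3.900000 − 26.902449·(3.900000 − 2.000000) / (26.902449 − (-15.110944)) = 3.900000 − (51.114653)/(42.013393) = 2.683372
h(2.683372) = -7.865637
x_3 = 2.683372 − (-7.865637)·(2.683372 − 3.900000) / (-7.865637 − 26.902449) = 2.683372 − (9.569551)/(-34.768086) = 2.958612
h(2.958612) = -3.228797
x_4 = 2.958612 − (-3.228797)·(2.958612 − 2.683372) / (-3.228797 − (-7.865637)) = 2.958612 − (-0.888692)/(4.636840) = 3.150271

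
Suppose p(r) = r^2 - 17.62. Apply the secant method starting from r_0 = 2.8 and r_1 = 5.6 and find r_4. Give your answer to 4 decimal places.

4.1986

p(2.8) = -9.780000, p(5.6) = 13.740000
r_2 = 5.600000 − 13.740000·(5.600000 − 2.800000) / (13.740000 − (-9.780000)) = 5.600000 − (38.472000)/(23.520000) = 3.964286
p(3.964286) = -1.904439
r_3 = 3.964286 − (-1.904439)·(3.964286 − 5.600000) / (-1.904439 − 13.740000) = 3.964286 − (3.115118)/(-15.644439) = 4.163406
p(4.163406) = -0.286054
r_4 = 4.163406 − (-0.286054)·(4.163406 − 3.964286) / (-0.286054 − (-1.904439)) = 4.163406 − (-0.056959)/(1.618384) = 4.198601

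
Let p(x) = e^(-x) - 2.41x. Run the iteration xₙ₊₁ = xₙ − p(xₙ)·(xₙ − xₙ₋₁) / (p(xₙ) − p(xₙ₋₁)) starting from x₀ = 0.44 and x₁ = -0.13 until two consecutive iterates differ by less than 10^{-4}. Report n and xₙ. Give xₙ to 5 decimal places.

n = 5, xₙ = 0.30566

p(0.44) = -0.4163636, p(-0.13) = 1.4521284
x₂ = -0.1300000 − 1.4521284·(-0.5700000)/(1.8684920) = 0.3129846;  |Δ| = 0.4429846
p(0.3129846) = -0.0230317
x₃ = 0.3129846 − (-0.0230317)·(0.4429846)/(-1.4751601) = 0.3060683;  |Δ| = 0.0069163
p(0.3060683) = -0.0012882
x₄ = 0.3060683 − (-0.0012882)·(-0.0069163)/(0.0217436) = 0.3056585;  |Δ| = 0.0004098
p(0.3056585) = 0.0000011
x₅ = 0.3056585 − 0.0000011·(-0.0004098)/(0.0012893) = 0.3056589;  |Δ| = 0.0000004
|x₅ − x₄| = 0.0000004 < 10^{-4}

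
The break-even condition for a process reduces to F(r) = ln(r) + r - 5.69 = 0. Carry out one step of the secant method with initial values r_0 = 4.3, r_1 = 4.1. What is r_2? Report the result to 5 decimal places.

F(4.3) = 0.0686150, F(4.1) = -0.1790130
r_2 = 4.1000000 − (-0.1790130)·(4.1000000 − 4.3000000) / (-0.1790130 − 0.0686150) = 4.1000000 − (0.0358026)/(-0.2476280) = 4.2445822

4.24458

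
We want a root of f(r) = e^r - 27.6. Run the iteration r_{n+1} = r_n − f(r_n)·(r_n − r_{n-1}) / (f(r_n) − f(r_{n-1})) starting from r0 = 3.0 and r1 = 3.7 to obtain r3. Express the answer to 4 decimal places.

f(3.0) = -7.514463, f(3.7) = 12.847304
r2 = 3.700000 − 12.847304·(3.700000 − 3.000000) / (12.847304 − (-7.514463)) = 3.700000 − (8.993113)/(20.361767) = 3.258333
f(3.258333) = -1.593841
r3 = 3.258333 − (-1.593841)·(3.258333 − 3.700000) / (-1.593841 − 12.847304) = 3.258333 − (0.703947)/(-14.441146) = 3.307079

3.3071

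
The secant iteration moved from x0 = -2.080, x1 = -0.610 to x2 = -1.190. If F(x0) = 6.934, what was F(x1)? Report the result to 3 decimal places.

The secant line through (-2.080, 6.934) and (-0.610, F(x1)) crosses zero at x2 = -1.190.
So (-2.080, 6.934), (-0.610, F(x1)), (-1.190, 0) are collinear:
F(x1) = 6.934 · (-0.610 − (-1.190)) / (-2.080 − (-1.190)) = 6.934 · (0.58000)/(-0.89000) = -4.51879

-4.519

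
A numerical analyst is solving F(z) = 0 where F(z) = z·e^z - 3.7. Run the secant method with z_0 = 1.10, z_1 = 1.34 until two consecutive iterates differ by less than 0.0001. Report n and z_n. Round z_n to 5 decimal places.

F(1.10) = -0.3954174, F(1.34) = 1.4175183
z_2 = 1.3400000 − 1.4175183·(0.2400000)/(1.8129357) = 1.1523461;  |Δ| = 0.1876539
F(1.1523461) = -0.0521202
z_3 = 1.1523461 − (-0.0521202)·(-0.1876539)/(-1.4696385) = 1.1590012;  |Δ| = 0.0066551
F(1.1590012) = -0.0065543
z_4 = 1.1590012 − (-0.0065543)·(0.0066551)/(0.0455660) = 1.1599585;  |Δ| = 0.0009573
F(1.1599585) = 0.0000366
z_5 = 1.1599585 − 0.0000366·(0.0009573)/(0.0065909) = 1.1599532;  |Δ| = 0.0000053
|z_5 − z_4| = 0.0000053 < 0.0001

n = 5, z_n = 1.15995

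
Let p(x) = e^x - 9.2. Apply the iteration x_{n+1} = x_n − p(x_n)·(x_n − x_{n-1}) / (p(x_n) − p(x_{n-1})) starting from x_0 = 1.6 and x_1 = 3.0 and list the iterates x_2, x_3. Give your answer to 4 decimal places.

p(1.6) = -4.246968, p(3.0) = 10.885537
x_2 = 3.000000 − 10.885537·(3.000000 − 1.600000) / (10.885537 − (-4.246968)) = 3.000000 − (15.239752)/(15.132504) = 1.992913
p(1.992913) = -1.863127
x_3 = 1.992913 − (-1.863127)·(1.992913 − 3.000000) / (-1.863127 − 10.885537) = 1.992913 − (1.876331)/(-12.748663) = 2.140091

1.9929, 2.1401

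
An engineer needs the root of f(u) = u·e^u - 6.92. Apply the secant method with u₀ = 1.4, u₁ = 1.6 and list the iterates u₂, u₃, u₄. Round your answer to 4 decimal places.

f(1.4) = -1.242720, f(1.6) = 1.004852
u₂ = 1.600000 − 1.004852·(1.600000 − 1.400000) / (1.004852 − (-1.242720)) = 1.600000 − (0.200970)/(2.247572) = 1.510583
f(1.510583) = -0.078006
u₃ = 1.510583 − (-0.078006)·(1.510583 − 1.600000) / (-0.078006 − 1.004852) = 1.510583 − (0.006975)/(-1.082858) = 1.517025
f(1.517025) = -0.004429
u₄ = 1.517025 − (-0.004429)·(1.517025 − 1.510583) / (-0.004429 − (-0.078006)) = 1.517025 − (-0.000029)/(0.073577) = 1.517412

1.5106, 1.5170, 1.5174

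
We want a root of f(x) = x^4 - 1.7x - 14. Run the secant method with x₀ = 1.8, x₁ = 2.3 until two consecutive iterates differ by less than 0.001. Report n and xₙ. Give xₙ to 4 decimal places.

f(1.8) = -6.562400, f(2.3) = 10.074100
x₂ = 2.300000 − 10.074100·(0.500000)/(16.636500) = 1.997229;  |Δ| = 0.302771
f(1.997229) = -1.483778
x₃ = 1.997229 − (-1.483778)·(-0.302771)/(-11.557878) = 2.036098;  |Δ| = 0.038869
f(2.036098) = -0.274575
x₄ = 2.036098 − (-0.274575)·(0.038869)/(1.209203) = 2.044924;  |Δ| = 0.008826
f(2.044924) = 0.010369
x₅ = 2.044924 − 0.010369·(0.008826)/(0.284943) = 2.044603;  |Δ| = 0.000321
|x₅ − x₄| = 0.000321 < 0.001

n = 5, xₙ = 2.0446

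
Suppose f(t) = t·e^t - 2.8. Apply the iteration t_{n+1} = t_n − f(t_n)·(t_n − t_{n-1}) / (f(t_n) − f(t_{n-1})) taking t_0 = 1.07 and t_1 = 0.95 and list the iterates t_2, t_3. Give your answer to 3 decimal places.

1.012, 1.015

f(1.07) = 0.31946, f(0.95) = -0.34358
t_2 = 0.95000 − (-0.34358)·(0.95000 − 1.07000) / (-0.34358 − 0.31946) = 0.95000 − (0.04123)/(-0.66303) = 1.01218
f(1.01218) = -0.01488
t_3 = 1.01218 − (-0.01488)·(1.01218 − 0.95000) / (-0.01488 − (-0.34358)) = 1.01218 − (-0.00093)/(0.32870) = 1.01500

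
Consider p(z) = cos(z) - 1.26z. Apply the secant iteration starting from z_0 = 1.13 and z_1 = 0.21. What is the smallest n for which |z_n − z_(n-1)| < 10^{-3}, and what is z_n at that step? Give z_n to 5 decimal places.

n = 5, z_n = 0.63768

p(1.13) = -0.9971402, p(0.21) = 0.7134309
z_2 = 0.2100000 − 0.7134309·(-0.9200000)/(1.7105711) = 0.5937060;  |Δ| = 0.3837060
p(0.5937060) = 0.0808035
z_3 = 0.5937060 − 0.0808035·(0.3837060)/(-0.6326274) = 0.6427156;  |Δ| = 0.0490096
p(0.6427156) = -0.0093506
z_4 = 0.6427156 − (-0.0093506)·(0.0490096)/(-0.0901541) = 0.6376324;  |Δ| = 0.0050832
p(0.6376324) = 0.0000906
z_5 = 0.6376324 − 0.0000906·(-0.0050832)/(0.0094411) = 0.6376812;  |Δ| = 0.0000488
|z_5 − z_4| = 0.0000488 < 10^{-3}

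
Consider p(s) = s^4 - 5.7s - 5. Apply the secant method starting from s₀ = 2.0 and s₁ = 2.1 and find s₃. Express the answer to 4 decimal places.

p(2.0) = -0.400000, p(2.1) = 2.478100
s₂ = 2.100000 − 2.478100·(2.100000 − 2.000000) / (2.478100 − (-0.400000)) = 2.100000 − (0.247810)/(2.878100) = 2.013898
p(2.013898) = -0.029824
s₃ = 2.013898 − (-0.029824)·(2.013898 − 2.100000) / (-0.029824 − 2.478100) = 2.013898 − (0.002568)/(-2.507924) = 2.014922

2.0149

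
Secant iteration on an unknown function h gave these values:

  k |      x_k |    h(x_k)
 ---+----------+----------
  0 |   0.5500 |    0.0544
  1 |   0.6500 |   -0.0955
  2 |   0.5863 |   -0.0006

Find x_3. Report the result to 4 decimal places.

x_3 = 0.5863 − (-0.0006)·(0.5863 − 0.6500) / (-0.0006 − (-0.0955))
   = 0.5863 − (0.000038)/(0.094900) = 0.585897

0.5859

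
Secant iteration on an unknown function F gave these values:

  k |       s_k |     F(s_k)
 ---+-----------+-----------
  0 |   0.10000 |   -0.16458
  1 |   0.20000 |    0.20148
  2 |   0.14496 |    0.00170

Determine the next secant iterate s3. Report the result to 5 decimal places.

0.14449

s3 = 0.14496 − 0.00170·(0.14496 − 0.20000) / (0.00170 − 0.20148)
   = 0.14496 − (-0.0000936)/(-0.1997800) = 0.1444916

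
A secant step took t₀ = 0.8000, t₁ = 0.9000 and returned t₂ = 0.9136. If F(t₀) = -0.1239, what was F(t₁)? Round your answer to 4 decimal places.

The secant line through (0.8000, -0.1239) and (0.9000, F(t₁)) crosses zero at t₂ = 0.9136.
So (0.8000, -0.1239), (0.9000, F(t₁)), (0.9136, 0) are collinear:
F(t₁) = -0.1239 · (0.9000 − 0.9136) / (0.8000 − 0.9136) = -0.1239 · (-0.013600)/(-0.113600) = -0.014833

-0.0148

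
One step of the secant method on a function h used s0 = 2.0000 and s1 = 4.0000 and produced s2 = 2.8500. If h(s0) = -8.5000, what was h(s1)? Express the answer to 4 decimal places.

11.5000

The secant line through (2.0000, -8.5000) and (4.0000, h(s1)) crosses zero at s2 = 2.8500.
So (2.0000, -8.5000), (4.0000, h(s1)), (2.8500, 0) are collinear:
h(s1) = -8.5000 · (4.0000 − 2.8500) / (2.0000 − 2.8500) = -8.5000 · (1.150000)/(-0.850000) = 11.500000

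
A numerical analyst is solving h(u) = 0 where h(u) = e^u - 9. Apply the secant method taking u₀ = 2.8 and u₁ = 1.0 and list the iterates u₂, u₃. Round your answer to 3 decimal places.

h(2.8) = 7.44465, h(1.0) = -6.28172
u₂ = 1.00000 − (-6.28172)·(1.00000 − 2.80000) / (-6.28172 − 7.44465) = 1.00000 − (11.30709)/(-13.72636) = 1.82375
h(1.82375) = -2.80495
u₃ = 1.82375 − (-2.80495)·(1.82375 − 1.00000) / (-2.80495 − (-6.28172)) = 1.82375 − (-2.31058)/(3.47676) = 2.48833

1.824, 2.488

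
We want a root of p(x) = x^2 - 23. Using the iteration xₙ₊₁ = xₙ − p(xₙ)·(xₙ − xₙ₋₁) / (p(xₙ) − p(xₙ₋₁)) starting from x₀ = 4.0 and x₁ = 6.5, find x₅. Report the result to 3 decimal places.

p(4.0) = -7.00000, p(6.5) = 19.25000
x₂ = 6.50000 − 19.25000·(6.50000 − 4.00000) / (19.25000 − (-7.00000)) = 6.50000 − (48.12500)/(26.25000) = 4.66667
p(4.66667) = -1.22222
x₃ = 4.66667 − (-1.22222)·(4.66667 − 6.50000) / (-1.22222 − 19.25000) = 4.66667 − (2.24074)/(-20.47222) = 4.77612
p(4.77612) = -0.18868
x₄ = 4.77612 − (-0.18868)·(4.77612 − 4.66667) / (-0.18868 − (-1.22222)) = 4.77612 − (-0.02065)/(1.03354) = 4.79610
p(4.79610) = 0.00259
x₅ = 4.79610 − 0.00259·(4.79610 − 4.77612) / (0.00259 − (-0.18868)) = 4.79610 − (0.00005)/(0.19127) = 4.79583

4.796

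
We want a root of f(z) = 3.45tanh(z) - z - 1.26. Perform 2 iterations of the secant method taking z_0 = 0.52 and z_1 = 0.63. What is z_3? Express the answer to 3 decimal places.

f(0.52) = -0.13193, f(0.63) = 0.03528
z_2 = 0.63000 − 0.03528·(0.63000 − 0.52000) / (0.03528 − (-0.13193)) = 0.63000 − (0.00388)/(0.16722) = 0.60679
f(0.60679) = 0.00264
z_3 = 0.60679 − 0.00264·(0.60679 − 0.63000) / (0.00264 − 0.03528) = 0.60679 − (-0.00006)/(-0.03264) = 0.60491

0.605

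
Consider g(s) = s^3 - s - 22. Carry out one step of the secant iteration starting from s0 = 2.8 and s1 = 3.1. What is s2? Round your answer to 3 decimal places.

g(2.8) = -2.84800, g(3.1) = 4.69100
s2 = 3.10000 − 4.69100·(3.10000 − 2.80000) / (4.69100 − (-2.84800)) = 3.10000 − (1.40730)/(7.53900) = 2.91333

2.913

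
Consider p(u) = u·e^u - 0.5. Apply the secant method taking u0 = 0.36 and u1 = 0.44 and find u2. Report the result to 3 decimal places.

0.352

p(0.36) = 0.01600, p(0.44) = 0.18319
u2 = 0.44000 − 0.18319·(0.44000 − 0.36000) / (0.18319 − 0.01600) = 0.44000 − (0.01466)/(0.16719) = 0.35234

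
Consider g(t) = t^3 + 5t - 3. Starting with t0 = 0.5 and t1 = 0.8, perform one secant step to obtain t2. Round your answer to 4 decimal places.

0.5596

g(0.5) = -0.375000, g(0.8) = 1.512000
t2 = 0.800000 − 1.512000·(0.800000 − 0.500000) / (1.512000 − (-0.375000)) = 0.800000 − (0.453600)/(1.887000) = 0.559618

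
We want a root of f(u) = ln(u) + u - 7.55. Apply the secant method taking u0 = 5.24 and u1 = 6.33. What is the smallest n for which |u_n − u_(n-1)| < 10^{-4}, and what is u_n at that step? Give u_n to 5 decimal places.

n = 4, u_n = 5.79330

f(5.24) = -0.6536785, f(6.33) = 0.6253002
u2 = 6.3300000 − 0.6253002·(1.0900000)/(1.2789787) = 5.7970926;  |Δ| = 0.5329074
f(5.7970926) = 0.0044491
u3 = 5.7970926 − 0.0044491·(-0.5329074)/(-0.6208511) = 5.7932737;  |Δ| = 0.0038189
f(5.7932737) = -0.0000288
u4 = 5.7932737 − (-0.0000288)·(-0.0038189)/(-0.0044779) = 5.7932982;  |Δ| = 0.0000245
|u4 − u3| = 0.0000245 < 10^{-4}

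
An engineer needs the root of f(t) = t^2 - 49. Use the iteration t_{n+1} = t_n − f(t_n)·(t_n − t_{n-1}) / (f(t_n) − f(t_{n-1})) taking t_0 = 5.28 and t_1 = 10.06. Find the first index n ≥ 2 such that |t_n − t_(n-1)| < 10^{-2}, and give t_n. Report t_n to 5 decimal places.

n = 5, t_n = 6.99999

f(5.28) = -21.1216000, f(10.06) = 52.2036000
t_2 = 10.0600000 − 52.2036000·(4.7800000)/(73.3252000) = 6.6568970;  |Δ| = 3.4031030
f(6.6568970) = -4.6857223
t_3 = 6.6568970 − (-4.6857223)·(-3.4031030)/(-56.8893223) = 6.9371956;  |Δ| = 0.2802986
f(6.9371956) = -0.8753176
t_4 = 6.9371956 − (-0.8753176)·(0.2802986)/(3.8104047) = 7.0015851;  |Δ| = 0.0643896
f(7.0015851) = 0.0221943
t_5 = 7.0015851 − 0.0221943·(0.0643896)/(0.8975119) = 6.9999929;  |Δ| = 0.0015923
|t_5 − t_4| = 0.0015923 < 10^{-2}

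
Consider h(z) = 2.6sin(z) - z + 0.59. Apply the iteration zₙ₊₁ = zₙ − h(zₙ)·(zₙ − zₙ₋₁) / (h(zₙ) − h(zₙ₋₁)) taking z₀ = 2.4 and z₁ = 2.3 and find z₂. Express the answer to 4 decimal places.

h(2.4) = -0.053796, h(2.3) = 0.228834
z₂ = 2.300000 − 0.228834·(2.300000 − 2.400000) / (0.228834 − (-0.053796)) = 2.300000 − (-0.022883)/(0.282629) = 2.380966

2.3810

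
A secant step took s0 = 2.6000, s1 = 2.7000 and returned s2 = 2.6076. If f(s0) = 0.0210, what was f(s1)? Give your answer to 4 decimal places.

The secant line through (2.6000, 0.0210) and (2.7000, f(s1)) crosses zero at s2 = 2.6076.
So (2.6000, 0.0210), (2.7000, f(s1)), (2.6076, 0) are collinear:
f(s1) = 0.0210 · (2.7000 − 2.6076) / (2.6000 − 2.6076) = 0.0210 · (0.092400)/(-0.007600) = -0.255316

-0.2553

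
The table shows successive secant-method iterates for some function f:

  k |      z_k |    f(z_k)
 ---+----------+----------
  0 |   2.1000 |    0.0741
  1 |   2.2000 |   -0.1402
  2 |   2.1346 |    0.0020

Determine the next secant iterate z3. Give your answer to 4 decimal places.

2.1355

z3 = 2.1346 − 0.0020·(2.1346 − 2.2000) / (0.0020 − (-0.1402))
   = 2.1346 − (-0.000131)/(0.142200) = 2.135520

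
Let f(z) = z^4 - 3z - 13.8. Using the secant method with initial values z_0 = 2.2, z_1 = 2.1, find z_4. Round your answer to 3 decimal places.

f(2.2) = 3.02560, f(2.1) = -0.65190
z_2 = 2.10000 − (-0.65190)·(2.10000 − 2.20000) / (-0.65190 − 3.02560) = 2.10000 − (0.06519)/(-3.67750) = 2.11773
f(2.11773) = -0.04005
z_3 = 2.11773 − (-0.04005)·(2.11773 − 2.10000) / (-0.04005 − (-0.65190)) = 2.11773 − (-0.00071)/(0.61185) = 2.11889
f(2.11889) = 0.00059
z_4 = 2.11889 − 0.00059·(2.11889 − 2.11773) / (0.00059 − (-0.04005)) = 2.11889 − (0.00000)/(0.04064) = 2.11887

2.119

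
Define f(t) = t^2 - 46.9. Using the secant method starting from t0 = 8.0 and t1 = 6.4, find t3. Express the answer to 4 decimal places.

6.8496

f(8.0) = 17.100000, f(6.4) = -5.940000
t2 = 6.400000 − (-5.940000)·(6.400000 − 8.000000) / (-5.940000 − 17.100000) = 6.400000 − (9.504000)/(-23.040000) = 6.812500
f(6.812500) = -0.489844
t3 = 6.812500 − (-0.489844)·(6.812500 − 6.400000) / (-0.489844 − (-5.940000)) = 6.812500 − (-0.202061)/(5.450156) = 6.849574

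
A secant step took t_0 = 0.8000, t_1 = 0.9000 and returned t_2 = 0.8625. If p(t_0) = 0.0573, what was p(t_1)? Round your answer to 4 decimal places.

The secant line through (0.8000, 0.0573) and (0.9000, p(t_1)) crosses zero at t_2 = 0.8625.
So (0.8000, 0.0573), (0.9000, p(t_1)), (0.8625, 0) are collinear:
p(t_1) = 0.0573 · (0.9000 − 0.8625) / (0.8000 − 0.8625) = 0.0573 · (0.037500)/(-0.062500) = -0.034380

-0.0344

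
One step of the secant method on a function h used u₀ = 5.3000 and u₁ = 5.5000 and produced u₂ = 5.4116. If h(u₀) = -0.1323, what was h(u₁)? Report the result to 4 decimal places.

0.1048

The secant line through (5.3000, -0.1323) and (5.5000, h(u₁)) crosses zero at u₂ = 5.4116.
So (5.3000, -0.1323), (5.5000, h(u₁)), (5.4116, 0) are collinear:
h(u₁) = -0.1323 · (5.5000 − 5.4116) / (5.3000 − 5.4116) = -0.1323 · (0.088400)/(-0.111600) = 0.104797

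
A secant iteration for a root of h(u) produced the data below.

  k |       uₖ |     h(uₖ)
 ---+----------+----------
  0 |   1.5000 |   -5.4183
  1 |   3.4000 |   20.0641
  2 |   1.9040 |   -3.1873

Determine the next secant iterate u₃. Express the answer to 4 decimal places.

u₃ = 1.9040 − (-3.1873)·(1.9040 − 3.4000) / (-3.1873 − 20.0641)
   = 1.9040 − (4.768201)/(-23.251400) = 2.109072

2.1091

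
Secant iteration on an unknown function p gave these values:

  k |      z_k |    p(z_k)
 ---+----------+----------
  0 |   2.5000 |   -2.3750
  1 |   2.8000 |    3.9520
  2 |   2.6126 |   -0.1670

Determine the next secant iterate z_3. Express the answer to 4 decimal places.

z_3 = 2.6126 − (-0.1670)·(2.6126 − 2.8000) / (-0.1670 − 3.9520)
   = 2.6126 − (0.031296)/(-4.119000) = 2.620198

2.6202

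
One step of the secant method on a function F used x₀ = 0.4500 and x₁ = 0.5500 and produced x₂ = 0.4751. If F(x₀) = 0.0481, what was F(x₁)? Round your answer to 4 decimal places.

The secant line through (0.4500, 0.0481) and (0.5500, F(x₁)) crosses zero at x₂ = 0.4751.
So (0.4500, 0.0481), (0.5500, F(x₁)), (0.4751, 0) are collinear:
F(x₁) = 0.0481 · (0.5500 − 0.4751) / (0.4500 − 0.4751) = 0.0481 · (0.074900)/(-0.025100) = -0.143533

-0.1435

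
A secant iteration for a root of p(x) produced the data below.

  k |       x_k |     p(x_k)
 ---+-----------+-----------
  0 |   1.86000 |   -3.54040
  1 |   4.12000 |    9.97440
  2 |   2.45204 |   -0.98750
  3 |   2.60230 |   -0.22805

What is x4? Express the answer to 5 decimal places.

2.64742

x4 = 2.60230 − (-0.22805)·(2.60230 − 2.45204) / (-0.22805 − (-0.98750))
   = 2.60230 − (-0.0342668)/(0.7594500) = 2.6474205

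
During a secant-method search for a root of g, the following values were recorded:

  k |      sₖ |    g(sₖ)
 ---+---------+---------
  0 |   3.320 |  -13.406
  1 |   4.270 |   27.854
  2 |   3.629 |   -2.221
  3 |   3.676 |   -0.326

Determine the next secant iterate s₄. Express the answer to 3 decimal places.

s₄ = 3.676 − (-0.326)·(3.676 − 3.629) / (-0.326 − (-2.221))
   = 3.676 − (-0.01532)/(1.89500) = 3.68409

3.684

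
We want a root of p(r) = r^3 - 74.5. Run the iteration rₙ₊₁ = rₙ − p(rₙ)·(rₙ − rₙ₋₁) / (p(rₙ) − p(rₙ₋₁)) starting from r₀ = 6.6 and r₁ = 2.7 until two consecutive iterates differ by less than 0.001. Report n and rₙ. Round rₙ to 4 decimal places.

n = 7, rₙ = 4.2078

p(6.6) = 212.996000, p(2.7) = -54.817000
r₂ = 2.700000 − (-54.817000)·(-3.900000)/(-267.813000) = 3.498267;  |Δ| = 0.798267
p(3.498267) = -31.688653
r₃ = 3.498267 − (-31.688653)·(0.798267)/(23.128347) = 4.591990;  |Δ| = 1.093723
p(4.591990) = 22.328426
r₄ = 4.591990 − 22.328426·(1.093723)/(54.017080) = 4.139890;  |Δ| = 0.452100
p(4.139890) = -3.547695
r₅ = 4.139890 − (-3.547695)·(-0.452100)/(-25.876121) = 4.201875;  |Δ| = 0.061984
p(4.201875) = -0.312752
r₆ = 4.201875 − (-0.312752)·(0.061984)/(3.234943) = 4.207867;  |Δ| = 0.005993
p(4.207867) = 0.005112
r₇ = 4.207867 − 0.005112·(0.005993)/(0.317864) = 4.207771;  |Δ| = 0.000096
|r₇ − r₆| = 0.000096 < 0.001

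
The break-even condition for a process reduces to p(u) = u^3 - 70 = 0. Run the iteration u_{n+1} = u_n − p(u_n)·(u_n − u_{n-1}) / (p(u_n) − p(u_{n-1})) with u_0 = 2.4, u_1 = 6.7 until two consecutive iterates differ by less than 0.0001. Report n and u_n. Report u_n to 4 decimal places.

p(2.4) = -56.176000, p(6.7) = 230.763000
u_2 = 6.700000 − 230.763000·(4.300000)/(286.939000) = 3.241840;  |Δ| = 3.458160
p(3.241840) = -35.929788
u_3 = 3.241840 − (-35.929788)·(-3.458160)/(-266.692788) = 3.707736;  |Δ| = 0.465895
p(3.707736) = -19.028631
u_4 = 3.707736 − (-19.028631)·(0.465895)/(16.901157) = 4.232277;  |Δ| = 0.524541
p(4.232277) = 5.809249
u_5 = 4.232277 − 5.809249·(0.524541)/(24.837880) = 4.109594;  |Δ| = 0.122683
p(4.109594) = -0.594060
u_6 = 4.109594 − (-0.594060)·(-0.122683)/(-6.403309) = 4.120975;  |Δ| = 0.011382
p(4.120975) = -0.015788
u_7 = 4.120975 − (-0.015788)·(0.011382)/(0.578272) = 4.121286;  |Δ| = 0.000311
p(4.121286) = 0.000045
u_8 = 4.121286 − 0.000045·(0.000311)/(0.015833) = 4.121285;  |Δ| = 0.000001
|u_8 − u_7| = 0.000001 < 0.0001

n = 8, u_n = 4.1213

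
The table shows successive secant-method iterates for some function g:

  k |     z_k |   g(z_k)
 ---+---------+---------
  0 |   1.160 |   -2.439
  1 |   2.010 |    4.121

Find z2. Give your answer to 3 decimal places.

z2 = 2.010 − 4.121·(2.010 − 1.160) / (4.121 − (-2.439))
   = 2.010 − (3.50285)/(6.56000) = 1.47603

1.476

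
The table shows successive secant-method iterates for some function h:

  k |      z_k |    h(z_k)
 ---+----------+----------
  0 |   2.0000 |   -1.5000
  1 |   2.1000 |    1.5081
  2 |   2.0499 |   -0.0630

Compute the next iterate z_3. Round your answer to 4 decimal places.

2.0519

z_3 = 2.0499 − (-0.0630)·(2.0499 − 2.1000) / (-0.0630 − 1.5081)
   = 2.0499 − (0.003156)/(-1.571100) = 2.051909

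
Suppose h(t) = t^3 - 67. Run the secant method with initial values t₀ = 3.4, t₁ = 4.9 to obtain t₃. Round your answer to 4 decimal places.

4.0374

h(3.4) = -27.696000, h(4.9) = 50.649000
t₂ = 4.900000 − 50.649000·(4.900000 − 3.400000) / (50.649000 − (-27.696000)) = 4.900000 − (75.973500)/(78.345000) = 3.930270
h(3.930270) = -6.289034
t₃ = 3.930270 − (-6.289034)·(3.930270 − 4.900000) / (-6.289034 − 50.649000) = 3.930270 − (6.098665)/(-56.938034) = 4.037381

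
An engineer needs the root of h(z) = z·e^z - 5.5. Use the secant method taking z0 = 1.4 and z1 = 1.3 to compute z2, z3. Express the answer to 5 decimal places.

h(1.4) = 0.1772800, h(1.3) = -0.7299143
z2 = 1.3000000 − (-0.7299143)·(1.3000000 − 1.4000000) / (-0.7299143 − 0.1772800) = 1.3000000 − (0.0729914)/(-0.9071943) = 1.3804584
h(1.3804584) = -0.0102974
z3 = 1.3804584 − (-0.0102974)·(1.3804584 − 1.3000000) / (-0.0102974 − (-0.7299143)) = 1.3804584 − (-0.0008285)/(0.7196169) = 1.3816098

1.38046, 1.38161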